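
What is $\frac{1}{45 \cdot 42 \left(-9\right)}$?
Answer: $- \frac{1}{17010} \approx -5.8789 \cdot 10^{-5}$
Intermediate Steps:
$\frac{1}{45 \cdot 42 \left(-9\right)} = \frac{1}{1890 \left(-9\right)} = \frac{1}{-17010} = - \frac{1}{17010}$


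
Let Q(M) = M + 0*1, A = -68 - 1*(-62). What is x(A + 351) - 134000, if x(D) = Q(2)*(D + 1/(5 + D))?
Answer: -23329249/175 ≈ -1.3331e+5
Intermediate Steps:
A = -6 (A = -68 + 62 = -6)
Q(M) = M (Q(M) = M + 0 = M)
x(D) = 2*D + 2/(5 + D) (x(D) = 2*(D + 1/(5 + D)) = 2*D + 2/(5 + D))
x(A + 351) - 134000 = 2*(1 + (-6 + 351)**2 + 5*(-6 + 351))/(5 + (-6 + 351)) - 134000 = 2*(1 + 345**2 + 5*345)/(5 + 345) - 134000 = 2*(1 + 119025 + 1725)/350 - 134000 = 2*(1/350)*120751 - 134000 = 120751/175 - 134000 = -23329249/175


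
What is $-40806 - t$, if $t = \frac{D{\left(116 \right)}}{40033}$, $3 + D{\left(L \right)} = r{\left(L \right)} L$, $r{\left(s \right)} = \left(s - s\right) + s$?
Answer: $- \frac{1633600051}{40033} \approx -40806.0$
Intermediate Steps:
$r{\left(s \right)} = s$ ($r{\left(s \right)} = 0 + s = s$)
$D{\left(L \right)} = -3 + L^{2}$ ($D{\left(L \right)} = -3 + L L = -3 + L^{2}$)
$t = \frac{13453}{40033}$ ($t = \frac{-3 + 116^{2}}{40033} = \left(-3 + 13456\right) \frac{1}{40033} = 13453 \cdot \frac{1}{40033} = \frac{13453}{40033} \approx 0.33605$)
$-40806 - t = -40806 - \frac{13453}{40033} = - \frac{1633600051}{40033}$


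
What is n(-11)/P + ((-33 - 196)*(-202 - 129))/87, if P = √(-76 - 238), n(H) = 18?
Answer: 75799/87 - 9*I*√314/157 ≈ 871.25 - 1.0158*I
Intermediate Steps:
P = I*√314 (P = √(-314) = I*√314 ≈ 17.72*I)
n(-11)/P + ((-33 - 196)*(-202 - 129))/87 = 18/((I*√314)) + ((-33 - 196)*(-202 - 129))/87 = 18*(-I*√314/314) - 229*(-331)*(1/87) = -9*I*√314/157 + 75799*(1/87) = -9*I*√314/157 + 75799/87 = 75799/87 - 9*I*√314/157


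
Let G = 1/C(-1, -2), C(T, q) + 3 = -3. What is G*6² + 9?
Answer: 3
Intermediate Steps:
C(T, q) = -6 (C(T, q) = -3 - 3 = -6)
G = -⅙ (G = 1/(-6) = -⅙ ≈ -0.16667)
G*6² + 9 = -⅙*6² + 9 = -⅙*36 + 9 = -6 + 9 = 3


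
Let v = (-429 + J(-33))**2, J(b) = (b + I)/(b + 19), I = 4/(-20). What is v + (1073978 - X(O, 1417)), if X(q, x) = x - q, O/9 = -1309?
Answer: 1522420124/1225 ≈ 1.2428e+6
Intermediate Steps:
O = -11781 (O = 9*(-1309) = -11781)
I = -1/5 (I = 4*(-1/20) = -1/5 ≈ -0.20000)
J(b) = (-1/5 + b)/(19 + b) (J(b) = (b - 1/5)/(b + 19) = (-1/5 + b)/(19 + b))
v = 222964624/1225 (v = (-429 + (-1/5 - 33)/(19 - 33))**2 = (-429 - 166/5/(-14))**2 = (-429 - 1/14*(-166/5))**2 = (-429 + 83/35)**2 = (-14932/35)**2 = 222964624/1225 ≈ 1.8201e+5)
v + (1073978 - X(O, 1417)) = 222964624/1225 + (1073978 - (1417 - 1*(-11781))) = 222964624/1225 + (1073978 - (1417 + 11781)) = 222964624/1225 + (1073978 - 1*13198) = 222964624/1225 + (1073978 - 13198) = 222964624/1225 + 1060780 = 1522420124/1225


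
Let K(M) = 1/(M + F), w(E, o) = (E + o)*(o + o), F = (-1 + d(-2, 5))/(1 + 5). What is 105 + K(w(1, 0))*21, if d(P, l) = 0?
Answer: -21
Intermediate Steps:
F = -⅙ (F = (-1 + 0)/(1 + 5) = -1/6 = -1*⅙ = -⅙ ≈ -0.16667)
w(E, o) = 2*o*(E + o) (w(E, o) = (E + o)*(2*o) = 2*o*(E + o))
K(M) = 1/(-⅙ + M) (K(M) = 1/(M - ⅙) = 1/(-⅙ + M))
105 + K(w(1, 0))*21 = 105 + (6/(-1 + 6*(2*0*(1 + 0))))*21 = 105 + (6/(-1 + 6*(2*0*1)))*21 = 105 + (6/(-1 + 6*0))*21 = 105 + (6/(-1 + 0))*21 = 105 + (6/(-1))*21 = 105 + (6*(-1))*21 = 105 - 6*21 = 105 - 126 = -21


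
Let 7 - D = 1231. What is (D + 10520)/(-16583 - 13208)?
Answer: -9296/29791 ≈ -0.31204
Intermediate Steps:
D = -1224 (D = 7 - 1*1231 = 7 - 1231 = -1224)
(D + 10520)/(-16583 - 13208) = (-1224 + 10520)/(-16583 - 13208) = 9296/(-29791) = 9296*(-1/29791) = -9296/29791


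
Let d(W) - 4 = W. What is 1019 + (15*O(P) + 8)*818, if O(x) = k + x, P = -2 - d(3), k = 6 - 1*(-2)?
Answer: -4707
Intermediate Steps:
d(W) = 4 + W
k = 8 (k = 6 + 2 = 8)
P = -9 (P = -2 - (4 + 3) = -2 - 1*7 = -2 - 7 = -9)
O(x) = 8 + x
1019 + (15*O(P) + 8)*818 = 1019 + (15*(8 - 9) + 8)*818 = 1019 + (15*(-1) + 8)*818 = 1019 + (-15 + 8)*818 = 1019 - 7*818 = 1019 - 5726 = -4707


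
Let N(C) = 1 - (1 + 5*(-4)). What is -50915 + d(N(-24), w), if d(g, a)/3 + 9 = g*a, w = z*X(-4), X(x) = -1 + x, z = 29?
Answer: -59642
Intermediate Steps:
N(C) = 20 (N(C) = 1 - (1 - 20) = 1 - 1*(-19) = 1 + 19 = 20)
w = -145 (w = 29*(-1 - 4) = 29*(-5) = -145)
d(g, a) = -27 + 3*a*g (d(g, a) = -27 + 3*(g*a) = -27 + 3*(a*g) = -27 + 3*a*g)
-50915 + d(N(-24), w) = -50915 + (-27 + 3*(-145)*20) = -50915 + (-27 - 8700) = -50915 - 8727 = -59642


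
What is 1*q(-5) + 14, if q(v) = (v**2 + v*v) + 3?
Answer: 67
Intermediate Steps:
q(v) = 3 + 2*v**2 (q(v) = (v**2 + v**2) + 3 = 2*v**2 + 3 = 3 + 2*v**2)
1*q(-5) + 14 = 1*(3 + 2*(-5)**2) + 14 = 1*(3 + 2*25) + 14 = 1*(3 + 50) + 14 = 1*53 + 14 = 53 + 14 = 67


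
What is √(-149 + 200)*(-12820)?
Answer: -12820*√51 ≈ -91553.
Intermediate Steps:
√(-149 + 200)*(-12820) = √51*(-12820) = -12820*√51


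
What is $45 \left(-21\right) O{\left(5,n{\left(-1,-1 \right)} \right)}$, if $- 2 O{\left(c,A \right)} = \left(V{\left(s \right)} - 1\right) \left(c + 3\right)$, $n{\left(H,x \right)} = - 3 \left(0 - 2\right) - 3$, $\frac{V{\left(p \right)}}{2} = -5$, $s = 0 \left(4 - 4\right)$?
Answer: $-41580$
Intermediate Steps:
$s = 0$ ($s = 0 \cdot 0 = 0$)
$V{\left(p \right)} = -10$ ($V{\left(p \right)} = 2 \left(-5\right) = -10$)
$n{\left(H,x \right)} = 3$ ($n{\left(H,x \right)} = \left(-3\right) \left(-2\right) - 3 = 6 - 3 = 3$)
$O{\left(c,A \right)} = \frac{33}{2} + \frac{11 c}{2}$ ($O{\left(c,A \right)} = - \frac{\left(-10 - 1\right) \left(c + 3\right)}{2} = - \frac{\left(-11\right) \left(3 + c\right)}{2} = - \frac{-33 - 11 c}{2} = \frac{33}{2} + \frac{11 c}{2}$)
$45 \left(-21\right) O{\left(5,n{\left(-1,-1 \right)} \right)} = 45 \left(-21\right) \left(\frac{33}{2} + \frac{11}{2} \cdot 5\right) = - 945 \left(\frac{33}{2} + \frac{55}{2}\right) = \left(-945\right) 44 = -41580$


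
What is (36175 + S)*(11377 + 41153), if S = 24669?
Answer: 3196135320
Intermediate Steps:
(36175 + S)*(11377 + 41153) = (36175 + 24669)*(11377 + 41153) = 60844*52530 = 3196135320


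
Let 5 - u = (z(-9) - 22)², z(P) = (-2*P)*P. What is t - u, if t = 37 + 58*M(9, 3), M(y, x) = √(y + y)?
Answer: 33888 + 174*√2 ≈ 34134.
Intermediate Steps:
z(P) = -2*P²
M(y, x) = √2*√y (M(y, x) = √(2*y) = √2*√y)
u = -33851 (u = 5 - (-2*(-9)² - 22)² = 5 - (-2*81 - 22)² = 5 - (-162 - 22)² = 5 - 1*(-184)² = 5 - 1*33856 = 5 - 33856 = -33851)
t = 37 + 174*√2 (t = 37 + 58*(√2*√9) = 37 + 58*(√2*3) = 37 + 58*(3*√2) = 37 + 174*√2 ≈ 283.07)
t - u = (37 + 174*√2) - 1*(-33851) = (37 + 174*√2) + 33851 = 33888 + 174*√2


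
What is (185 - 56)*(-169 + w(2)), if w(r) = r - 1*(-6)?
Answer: -20769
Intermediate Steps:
w(r) = 6 + r (w(r) = r + 6 = 6 + r)
(185 - 56)*(-169 + w(2)) = (185 - 56)*(-169 + (6 + 2)) = 129*(-169 + 8) = 129*(-161) = -20769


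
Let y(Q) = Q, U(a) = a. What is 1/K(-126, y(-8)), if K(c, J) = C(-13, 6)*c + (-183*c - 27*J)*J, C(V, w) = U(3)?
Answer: -1/186570 ≈ -5.3599e-6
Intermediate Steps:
C(V, w) = 3
K(c, J) = 3*c + J*(-183*c - 27*J) (K(c, J) = 3*c + (-183*c - 27*J)*J = 3*c + J*(-183*c - 27*J))
1/K(-126, y(-8)) = 1/(-27*(-8)**2 + 3*(-126) - 183*(-8)*(-126)) = 1/(-27*64 - 378 - 184464) = 1/(-1728 - 378 - 184464) = 1/(-186570) = -1/186570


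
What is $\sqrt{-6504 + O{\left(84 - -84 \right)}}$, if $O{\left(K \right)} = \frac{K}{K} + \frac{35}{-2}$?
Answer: $\frac{9 i \sqrt{322}}{2} \approx 80.75 i$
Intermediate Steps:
$O{\left(K \right)} = - \frac{33}{2}$ ($O{\left(K \right)} = 1 + 35 \left(- \frac{1}{2}\right) = 1 - \frac{35}{2} = - \frac{33}{2}$)
$\sqrt{-6504 + O{\left(84 - -84 \right)}} = \sqrt{-6504 - \frac{33}{2}} = \sqrt{- \frac{13041}{2}} = \frac{9 i \sqrt{322}}{2}$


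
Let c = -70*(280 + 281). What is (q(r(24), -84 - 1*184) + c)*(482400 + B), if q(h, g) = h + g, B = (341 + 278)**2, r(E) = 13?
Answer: -34211298525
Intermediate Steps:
c = -39270 (c = -70*561 = -39270)
B = 383161 (B = 619**2 = 383161)
q(h, g) = g + h
(q(r(24), -84 - 1*184) + c)*(482400 + B) = (((-84 - 1*184) + 13) - 39270)*(482400 + 383161) = (((-84 - 184) + 13) - 39270)*865561 = ((-268 + 13) - 39270)*865561 = (-255 - 39270)*865561 = -39525*865561 = -34211298525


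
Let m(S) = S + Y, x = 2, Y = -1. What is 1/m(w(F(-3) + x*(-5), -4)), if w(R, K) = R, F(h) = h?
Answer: -1/14 ≈ -0.071429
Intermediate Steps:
m(S) = -1 + S (m(S) = S - 1 = -1 + S)
1/m(w(F(-3) + x*(-5), -4)) = 1/(-1 + (-3 + 2*(-5))) = 1/(-1 + (-3 - 10)) = 1/(-1 - 13) = 1/(-14) = -1/14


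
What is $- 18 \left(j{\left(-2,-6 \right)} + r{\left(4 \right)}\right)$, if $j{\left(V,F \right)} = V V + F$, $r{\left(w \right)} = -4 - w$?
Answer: $180$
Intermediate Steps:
$j{\left(V,F \right)} = F + V^{2}$ ($j{\left(V,F \right)} = V^{2} + F = F + V^{2}$)
$- 18 \left(j{\left(-2,-6 \right)} + r{\left(4 \right)}\right) = - 18 \left(\left(-6 + \left(-2\right)^{2}\right) - 8\right) = - 18 \left(\left(-6 + 4\right) - 8\right) = - 18 \left(-2 - 8\right) = \left(-18\right) \left(-10\right) = 180$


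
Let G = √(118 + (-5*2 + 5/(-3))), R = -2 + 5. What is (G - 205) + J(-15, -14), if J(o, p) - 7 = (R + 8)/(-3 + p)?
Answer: -3377/17 + √957/3 ≈ -188.34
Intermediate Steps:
R = 3
G = √957/3 (G = √(118 + (-10 + 5*(-⅓))) = √(118 + (-10 - 5/3)) = √(118 - 35/3) = √(319/3) = √957/3 ≈ 10.312)
J(o, p) = 7 + 11/(-3 + p) (J(o, p) = 7 + (3 + 8)/(-3 + p) = 7 + 11/(-3 + p))
(G - 205) + J(-15, -14) = (√957/3 - 205) + (-10 + 7*(-14))/(-3 - 14) = (-205 + √957/3) + (-10 - 98)/(-17) = (-205 + √957/3) - 1/17*(-108) = (-205 + √957/3) + 108/17 = -3377/17 + √957/3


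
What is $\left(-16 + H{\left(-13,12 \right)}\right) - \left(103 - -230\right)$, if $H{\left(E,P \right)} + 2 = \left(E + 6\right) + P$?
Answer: $-346$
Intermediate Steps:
$H{\left(E,P \right)} = 4 + E + P$ ($H{\left(E,P \right)} = -2 + \left(\left(E + 6\right) + P\right) = -2 + \left(\left(6 + E\right) + P\right) = -2 + \left(6 + E + P\right) = 4 + E + P$)
$\left(-16 + H{\left(-13,12 \right)}\right) - \left(103 - -230\right) = \left(-16 + \left(4 - 13 + 12\right)\right) - \left(103 - -230\right) = \left(-16 + 3\right) - \left(103 + 230\right) = -13 - 333 = -346$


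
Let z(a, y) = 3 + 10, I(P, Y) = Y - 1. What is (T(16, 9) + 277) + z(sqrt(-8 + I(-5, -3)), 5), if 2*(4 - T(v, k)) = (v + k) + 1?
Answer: 281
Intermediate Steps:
T(v, k) = 7/2 - k/2 - v/2 (T(v, k) = 4 - ((v + k) + 1)/2 = 4 - ((k + v) + 1)/2 = 4 - (1 + k + v)/2 = 4 + (-1/2 - k/2 - v/2) = 7/2 - k/2 - v/2)
I(P, Y) = -1 + Y
z(a, y) = 13
(T(16, 9) + 277) + z(sqrt(-8 + I(-5, -3)), 5) = ((7/2 - 1/2*9 - 1/2*16) + 277) + 13 = ((7/2 - 9/2 - 8) + 277) + 13 = (-9 + 277) + 13 = 268 + 13 = 281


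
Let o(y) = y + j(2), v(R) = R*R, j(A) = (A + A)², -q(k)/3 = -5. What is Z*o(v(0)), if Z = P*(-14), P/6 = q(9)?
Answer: -20160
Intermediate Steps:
q(k) = 15 (q(k) = -3*(-5) = 15)
P = 90 (P = 6*15 = 90)
j(A) = 4*A² (j(A) = (2*A)² = 4*A²)
v(R) = R²
o(y) = 16 + y (o(y) = y + 4*2² = y + 4*4 = y + 16 = 16 + y)
Z = -1260 (Z = 90*(-14) = -1260)
Z*o(v(0)) = -1260*(16 + 0²) = -1260*(16 + 0) = -1260*16 = -20160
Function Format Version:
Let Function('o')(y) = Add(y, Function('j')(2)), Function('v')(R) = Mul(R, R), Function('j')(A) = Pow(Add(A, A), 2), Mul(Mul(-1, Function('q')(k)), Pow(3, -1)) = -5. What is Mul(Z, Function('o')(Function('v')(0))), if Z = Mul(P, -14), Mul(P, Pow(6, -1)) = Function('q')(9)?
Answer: -20160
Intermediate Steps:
Function('q')(k) = 15 (Function('q')(k) = Mul(-3, -5) = 15)
P = 90 (P = Mul(6, 15) = 90)
Function('j')(A) = Mul(4, Pow(A, 2)) (Function('j')(A) = Pow(Mul(2, A), 2) = Mul(4, Pow(A, 2)))
Function('v')(R) = Pow(R, 2)
Function('o')(y) = Add(16, y) (Function('o')(y) = Add(y, Mul(4, Pow(2, 2))) = Add(y, Mul(4, 4)) = Add(y, 16) = Add(16, y))
Z = -1260 (Z = Mul(90, -14) = -1260)
Mul(Z, Function('o')(Function('v')(0))) = Mul(-1260, Add(16, Pow(0, 2))) = Mul(-1260, Add(16, 0)) = Mul(-1260, 16) = -20160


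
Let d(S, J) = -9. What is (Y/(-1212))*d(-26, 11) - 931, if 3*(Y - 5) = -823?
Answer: -933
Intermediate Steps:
Y = -808/3 (Y = 5 + (⅓)*(-823) = 5 - 823/3 = -808/3 ≈ -269.33)
(Y/(-1212))*d(-26, 11) - 931 = -808/3/(-1212)*(-9) - 931 = -808/3*(-1/1212)*(-9) - 931 = (2/9)*(-9) - 931 = -2 - 931 = -933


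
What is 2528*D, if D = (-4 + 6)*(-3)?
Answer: -15168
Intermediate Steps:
D = -6 (D = 2*(-3) = -6)
2528*D = 2528*(-6) = -15168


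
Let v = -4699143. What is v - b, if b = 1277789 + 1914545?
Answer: -7891477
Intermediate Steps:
b = 3192334
v - b = -4699143 - 1*3192334 = -4699143 - 3192334 = -7891477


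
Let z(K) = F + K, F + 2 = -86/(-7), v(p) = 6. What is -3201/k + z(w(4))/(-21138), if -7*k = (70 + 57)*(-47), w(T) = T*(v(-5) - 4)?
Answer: -1658119097/441604527 ≈ -3.7548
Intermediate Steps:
F = 72/7 (F = -2 - 86/(-7) = -2 - 86*(-⅐) = -2 + 86/7 = 72/7 ≈ 10.286)
w(T) = 2*T (w(T) = T*(6 - 4) = T*2 = 2*T)
k = 5969/7 (k = -(70 + 57)*(-47)/7 = -127*(-47)/7 = -⅐*(-5969) = 5969/7 ≈ 852.71)
z(K) = 72/7 + K
-3201/k + z(w(4))/(-21138) = -3201/5969/7 + (72/7 + 2*4)/(-21138) = -3201*7/5969 + (72/7 + 8)*(-1/21138) = -22407/5969 + (128/7)*(-1/21138) = -22407/5969 - 64/73983 = -1658119097/441604527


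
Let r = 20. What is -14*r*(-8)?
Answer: 2240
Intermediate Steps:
-14*r*(-8) = -14*20*(-8) = -280*(-8) = 2240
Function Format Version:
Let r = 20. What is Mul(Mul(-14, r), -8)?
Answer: 2240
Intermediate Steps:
Mul(Mul(-14, r), -8) = Mul(Mul(-14, 20), -8) = Mul(-280, -8) = 2240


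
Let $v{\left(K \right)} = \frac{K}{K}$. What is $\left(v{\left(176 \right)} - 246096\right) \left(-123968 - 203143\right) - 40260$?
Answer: $80500341285$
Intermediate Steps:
$v{\left(K \right)} = 1$
$\left(v{\left(176 \right)} - 246096\right) \left(-123968 - 203143\right) - 40260 = \left(1 - 246096\right) \left(-123968 - 203143\right) - 40260 = \left(-246095\right) \left(-327111\right) - 40260 = 80500381545 - 40260 = 80500341285$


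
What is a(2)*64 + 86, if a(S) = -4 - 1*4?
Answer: -426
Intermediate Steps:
a(S) = -8 (a(S) = -4 - 4 = -8)
a(2)*64 + 86 = -8*64 + 86 = -512 + 86 = -426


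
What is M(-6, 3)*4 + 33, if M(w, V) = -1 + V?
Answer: 41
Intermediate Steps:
M(-6, 3)*4 + 33 = (-1 + 3)*4 + 33 = 2*4 + 33 = 8 + 33 = 41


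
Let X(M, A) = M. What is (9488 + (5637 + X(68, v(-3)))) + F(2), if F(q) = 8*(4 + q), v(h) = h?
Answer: 15241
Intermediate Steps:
F(q) = 32 + 8*q
(9488 + (5637 + X(68, v(-3)))) + F(2) = (9488 + (5637 + 68)) + (32 + 8*2) = (9488 + 5705) + (32 + 16) = 15193 + 48 = 15241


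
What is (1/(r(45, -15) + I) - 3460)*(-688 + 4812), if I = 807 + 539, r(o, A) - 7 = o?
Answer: -9974056898/699 ≈ -1.4269e+7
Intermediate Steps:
r(o, A) = 7 + o
I = 1346
(1/(r(45, -15) + I) - 3460)*(-688 + 4812) = (1/((7 + 45) + 1346) - 3460)*(-688 + 4812) = (1/(52 + 1346) - 3460)*4124 = (1/1398 - 3460)*4124 = -4837079/1398*4124 = -9974056898/699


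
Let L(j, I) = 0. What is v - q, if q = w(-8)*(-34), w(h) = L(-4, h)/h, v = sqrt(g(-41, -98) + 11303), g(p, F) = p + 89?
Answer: sqrt(11351) ≈ 106.54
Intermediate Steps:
g(p, F) = 89 + p
v = sqrt(11351) (v = sqrt((89 - 41) + 11303) = sqrt(48 + 11303) = sqrt(11351) ≈ 106.54)
w(h) = 0 (w(h) = 0/h = 0)
q = 0 (q = 0*(-34) = 0)
v - q = sqrt(11351) - 1*0 = sqrt(11351) + 0 = sqrt(11351)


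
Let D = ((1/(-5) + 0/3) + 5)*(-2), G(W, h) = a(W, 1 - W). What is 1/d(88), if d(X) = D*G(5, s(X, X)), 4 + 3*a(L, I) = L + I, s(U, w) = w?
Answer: 5/48 ≈ 0.10417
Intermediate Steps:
a(L, I) = -4/3 + I/3 + L/3 (a(L, I) = -4/3 + (L + I)/3 = -4/3 + (I + L)/3 = -4/3 + (I/3 + L/3) = -4/3 + I/3 + L/3)
G(W, h) = -1 (G(W, h) = -4/3 + (1 - W)/3 + W/3 = -4/3 + (⅓ - W/3) + W/3 = -1)
D = -48/5 (D = ((1*(-⅕) + 0*(⅓)) + 5)*(-2) = ((-⅕ + 0) + 5)*(-2) = (-⅕ + 5)*(-2) = (24/5)*(-2) = -48/5 ≈ -9.6000)
d(X) = 48/5 (d(X) = -48/5*(-1) = 48/5)
1/d(88) = 1/(48/5) = 5/48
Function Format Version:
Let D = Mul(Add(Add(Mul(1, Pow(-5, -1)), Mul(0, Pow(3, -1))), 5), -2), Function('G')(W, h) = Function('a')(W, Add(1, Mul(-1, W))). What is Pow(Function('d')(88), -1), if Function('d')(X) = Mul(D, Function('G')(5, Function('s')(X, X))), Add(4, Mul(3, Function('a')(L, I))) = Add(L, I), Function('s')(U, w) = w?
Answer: Rational(5, 48) ≈ 0.10417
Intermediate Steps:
Function('a')(L, I) = Add(Rational(-4, 3), Mul(Rational(1, 3), I), Mul(Rational(1, 3), L)) (Function('a')(L, I) = Add(Rational(-4, 3), Mul(Rational(1, 3), Add(L, I))) = Add(Rational(-4, 3), Mul(Rational(1, 3), Add(I, L))) = Add(Rational(-4, 3), Add(Mul(Rational(1, 3), I), Mul(Rational(1, 3), L))) = Add(Rational(-4, 3), Mul(Rational(1, 3), I), Mul(Rational(1, 3), L)))
Function('G')(W, h) = -1 (Function('G')(W, h) = Add(Rational(-4, 3), Mul(Rational(1, 3), Add(1, Mul(-1, W))), Mul(Rational(1, 3), W)) = Add(Rational(-4, 3), Add(Rational(1, 3), Mul(Rational(-1, 3), W)), Mul(Rational(1, 3), W)) = -1)
D = Rational(-48, 5) (D = Mul(Add(Add(Mul(1, Rational(-1, 5)), Mul(0, Rational(1, 3))), 5), -2) = Mul(Add(Add(Rational(-1, 5), 0), 5), -2) = Mul(Add(Rational(-1, 5), 5), -2) = Mul(Rational(24, 5), -2) = Rational(-48, 5) ≈ -9.6000)
Function('d')(X) = Rational(48, 5) (Function('d')(X) = Mul(Rational(-48, 5), -1) = Rational(48, 5))
Pow(Function('d')(88), -1) = Pow(Rational(48, 5), -1) = Rational(5, 48)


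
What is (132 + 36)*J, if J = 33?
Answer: 5544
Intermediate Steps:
(132 + 36)*J = (132 + 36)*33 = 168*33 = 5544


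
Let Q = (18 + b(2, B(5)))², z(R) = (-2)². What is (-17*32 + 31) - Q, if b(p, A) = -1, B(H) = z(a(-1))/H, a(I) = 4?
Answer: -802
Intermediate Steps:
z(R) = 4
B(H) = 4/H
Q = 289 (Q = (18 - 1)² = 17² = 289)
(-17*32 + 31) - Q = (-17*32 + 31) - 1*289 = (-544 + 31) - 289 = -513 - 289 = -802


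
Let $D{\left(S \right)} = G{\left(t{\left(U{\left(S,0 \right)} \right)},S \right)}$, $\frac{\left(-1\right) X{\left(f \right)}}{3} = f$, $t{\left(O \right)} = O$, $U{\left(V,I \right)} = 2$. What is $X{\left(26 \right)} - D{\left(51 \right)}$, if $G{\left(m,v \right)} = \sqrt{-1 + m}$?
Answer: $-79$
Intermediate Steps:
$X{\left(f \right)} = - 3 f$
$D{\left(S \right)} = 1$ ($D{\left(S \right)} = \sqrt{-1 + 2} = \sqrt{1} = 1$)
$X{\left(26 \right)} - D{\left(51 \right)} = \left(-3\right) 26 - 1 = -78 - 1 = -79$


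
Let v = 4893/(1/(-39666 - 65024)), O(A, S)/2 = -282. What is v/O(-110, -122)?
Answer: 85374695/94 ≈ 9.0824e+5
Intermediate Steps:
O(A, S) = -564 (O(A, S) = 2*(-282) = -564)
v = -512248170 (v = 4893/(1/(-104690)) = 4893/(-1/104690) = 4893*(-104690) = -512248170)
v/O(-110, -122) = -512248170/(-564) = -512248170*(-1/564) = 85374695/94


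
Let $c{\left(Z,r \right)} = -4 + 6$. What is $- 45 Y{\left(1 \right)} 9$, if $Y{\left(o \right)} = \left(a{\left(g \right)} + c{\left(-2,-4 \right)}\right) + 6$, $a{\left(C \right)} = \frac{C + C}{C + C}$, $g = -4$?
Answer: $-3645$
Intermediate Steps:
$c{\left(Z,r \right)} = 2$
$a{\left(C \right)} = 1$ ($a{\left(C \right)} = \frac{2 C}{2 C} = 2 C \frac{1}{2 C} = 1$)
$Y{\left(o \right)} = 9$ ($Y{\left(o \right)} = \left(1 + 2\right) + 6 = 3 + 6 = 9$)
$- 45 Y{\left(1 \right)} 9 = \left(-45\right) 9 \cdot 9 = \left(-405\right) 9 = -3645$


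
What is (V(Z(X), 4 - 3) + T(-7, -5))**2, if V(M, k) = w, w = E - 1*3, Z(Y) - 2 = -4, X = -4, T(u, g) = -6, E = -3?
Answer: 144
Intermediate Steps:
Z(Y) = -2 (Z(Y) = 2 - 4 = -2)
w = -6 (w = -3 - 1*3 = -3 - 3 = -6)
V(M, k) = -6
(V(Z(X), 4 - 3) + T(-7, -5))**2 = (-6 - 6)**2 = (-12)**2 = 144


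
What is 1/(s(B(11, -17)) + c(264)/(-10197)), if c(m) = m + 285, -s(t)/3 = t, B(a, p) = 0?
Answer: -1133/61 ≈ -18.574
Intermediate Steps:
s(t) = -3*t
c(m) = 285 + m
1/(s(B(11, -17)) + c(264)/(-10197)) = 1/(-3*0 + (285 + 264)/(-10197)) = 1/(0 + 549*(-1/10197)) = 1/(0 - 61/1133) = 1/(-61/1133) = -1133/61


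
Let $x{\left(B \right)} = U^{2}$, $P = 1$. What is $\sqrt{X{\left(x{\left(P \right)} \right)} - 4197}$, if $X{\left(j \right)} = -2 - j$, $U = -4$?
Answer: $i \sqrt{4215} \approx 64.923 i$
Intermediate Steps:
$x{\left(B \right)} = 16$ ($x{\left(B \right)} = \left(-4\right)^{2} = 16$)
$\sqrt{X{\left(x{\left(P \right)} \right)} - 4197} = \sqrt{\left(-2 - 16\right) - 4197} = \sqrt{-18 - 4197} = \sqrt{-4215} = i \sqrt{4215}$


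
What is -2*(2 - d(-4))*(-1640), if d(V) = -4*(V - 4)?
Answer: -98400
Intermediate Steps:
d(V) = 16 - 4*V (d(V) = -4*(-4 + V) = 16 - 4*V)
-2*(2 - d(-4))*(-1640) = -2*(2 - (16 - 4*(-4)))*(-1640) = -2*(2 - (16 + 16))*(-1640) = -2*(2 - 1*32)*(-1640) = -2*(2 - 32)*(-1640) = -2*(-30)*(-1640) = 60*(-1640) = -98400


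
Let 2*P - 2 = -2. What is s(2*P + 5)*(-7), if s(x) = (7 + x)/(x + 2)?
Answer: -12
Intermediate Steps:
P = 0 (P = 1 + (½)*(-2) = 1 - 1 = 0)
s(x) = (7 + x)/(2 + x)
s(2*P + 5)*(-7) = ((7 + (2*0 + 5))/(2 + (2*0 + 5)))*(-7) = ((7 + (0 + 5))/(2 + (0 + 5)))*(-7) = ((7 + 5)/(2 + 5))*(-7) = (12/7)*(-7) = -12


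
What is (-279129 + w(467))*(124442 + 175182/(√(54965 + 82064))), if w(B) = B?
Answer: -34677256604 - 48816566484*√137029/137029 ≈ -3.4809e+10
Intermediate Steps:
(-279129 + w(467))*(124442 + 175182/(√(54965 + 82064))) = (-279129 + 467)*(124442 + 175182/(√(54965 + 82064))) = -278662*(124442 + 175182/(√137029)) = -278662*(124442 + 175182*(√137029/137029)) = -278662*(124442 + 175182*√137029/137029) = -34677256604 - 48816566484*√137029/137029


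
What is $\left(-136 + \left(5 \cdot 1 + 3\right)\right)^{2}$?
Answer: $16384$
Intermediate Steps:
$\left(-136 + \left(5 \cdot 1 + 3\right)\right)^{2} = \left(-136 + \left(5 + 3\right)\right)^{2} = \left(-136 + 8\right)^{2} = \left(-128\right)^{2} = 16384$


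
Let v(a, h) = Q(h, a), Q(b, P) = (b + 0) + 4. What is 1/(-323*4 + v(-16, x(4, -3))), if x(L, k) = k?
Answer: -1/1291 ≈ -0.00077459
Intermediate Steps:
Q(b, P) = 4 + b (Q(b, P) = b + 4 = 4 + b)
v(a, h) = 4 + h
1/(-323*4 + v(-16, x(4, -3))) = 1/(-323*4 + (4 - 3)) = 1/(-1292 + 1) = 1/(-1291) = -1/1291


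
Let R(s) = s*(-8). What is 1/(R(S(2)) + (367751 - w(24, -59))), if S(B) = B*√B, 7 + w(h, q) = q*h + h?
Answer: 184575/68135860994 + 4*√2/34067930497 ≈ 2.7091e-6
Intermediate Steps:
w(h, q) = -7 + h + h*q (w(h, q) = -7 + (q*h + h) = -7 + (h*q + h) = -7 + (h + h*q) = -7 + h + h*q)
S(B) = B^(3/2)
R(s) = -8*s
1/(R(S(2)) + (367751 - w(24, -59))) = 1/(-16*√2 + (367751 - (-7 + 24 + 24*(-59)))) = 1/(-16*√2 + (367751 - (-7 + 24 - 1416))) = 1/(-16*√2 + (367751 - 1*(-1399))) = 1/(-16*√2 + (367751 + 1399)) = 1/(-16*√2 + 369150) = 1/(369150 - 16*√2)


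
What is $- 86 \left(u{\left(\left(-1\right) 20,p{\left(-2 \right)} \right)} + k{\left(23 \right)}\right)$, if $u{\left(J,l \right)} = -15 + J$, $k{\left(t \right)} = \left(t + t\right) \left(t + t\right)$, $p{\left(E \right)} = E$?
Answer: $-178966$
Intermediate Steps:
$k{\left(t \right)} = 4 t^{2}$ ($k{\left(t \right)} = 2 t 2 t = 4 t^{2}$)
$- 86 \left(u{\left(\left(-1\right) 20,p{\left(-2 \right)} \right)} + k{\left(23 \right)}\right) = - 86 \left(\left(-15 - 20\right) + 4 \cdot 23^{2}\right) = - 86 \left(\left(-15 - 20\right) + 4 \cdot 529\right) = - 86 \left(-35 + 2116\right) = \left(-86\right) 2081 = -178966$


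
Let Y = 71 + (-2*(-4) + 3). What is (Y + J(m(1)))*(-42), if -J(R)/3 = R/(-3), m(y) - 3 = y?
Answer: -3612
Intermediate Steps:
m(y) = 3 + y
J(R) = R (J(R) = -3*R/(-3) = -3*R*(-1)/3 = -(-1)*R = R)
Y = 82 (Y = 71 + (8 + 3) = 71 + 11 = 82)
(Y + J(m(1)))*(-42) = (82 + (3 + 1))*(-42) = (82 + 4)*(-42) = 86*(-42) = -3612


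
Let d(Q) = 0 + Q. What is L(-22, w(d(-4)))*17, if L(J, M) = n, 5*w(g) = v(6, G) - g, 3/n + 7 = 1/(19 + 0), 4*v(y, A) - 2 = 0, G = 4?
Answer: -323/44 ≈ -7.3409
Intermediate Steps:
d(Q) = Q
v(y, A) = ½ (v(y, A) = ½ + (¼)*0 = ½ + 0 = ½)
n = -19/44 (n = 3/(-7 + 1/(19 + 0)) = 3/(-7 + 1/19) = 3/(-132/19) = 3*(-19/132) = -19/44 ≈ -0.43182)
w(g) = ⅒ - g/5 (w(g) = (½ - g)/5 = ⅒ - g/5)
L(J, M) = -19/44
L(-22, w(d(-4)))*17 = -19/44*17 = -323/44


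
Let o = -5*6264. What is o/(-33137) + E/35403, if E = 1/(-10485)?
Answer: 11625998217463/12300469477335 ≈ 0.94517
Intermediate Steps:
o = -31320
E = -1/10485 ≈ -9.5374e-5
o/(-33137) + E/35403 = -31320/(-33137) - 1/10485/35403 = -31320*(-1/33137) - 1/10485*1/35403 = 31320/33137 - 1/371200455 = 11625998217463/12300469477335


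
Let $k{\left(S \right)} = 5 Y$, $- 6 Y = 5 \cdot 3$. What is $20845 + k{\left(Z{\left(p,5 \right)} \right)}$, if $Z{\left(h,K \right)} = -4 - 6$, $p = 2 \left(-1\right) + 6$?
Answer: $\frac{41665}{2} \approx 20833.0$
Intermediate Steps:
$p = 4$ ($p = -2 + 6 = 4$)
$Y = - \frac{5}{2}$ ($Y = - \frac{5 \cdot 3}{6} = \left(- \frac{1}{6}\right) 15 = - \frac{5}{2} \approx -2.5$)
$Z{\left(h,K \right)} = -10$ ($Z{\left(h,K \right)} = -4 - 6 = -10$)
$k{\left(S \right)} = - \frac{25}{2}$ ($k{\left(S \right)} = 5 \left(- \frac{5}{2}\right) = - \frac{25}{2}$)
$20845 + k{\left(Z{\left(p,5 \right)} \right)} = 20845 - \frac{25}{2} = \frac{41665}{2}$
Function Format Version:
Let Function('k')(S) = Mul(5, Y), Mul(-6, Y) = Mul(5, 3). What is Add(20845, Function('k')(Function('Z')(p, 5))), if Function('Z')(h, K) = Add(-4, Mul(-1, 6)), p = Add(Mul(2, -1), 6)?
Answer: Rational(41665, 2) ≈ 20833.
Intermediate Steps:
p = 4 (p = Add(-2, 6) = 4)
Y = Rational(-5, 2) (Y = Mul(Rational(-1, 6), Mul(5, 3)) = Mul(Rational(-1, 6), 15) = Rational(-5, 2) ≈ -2.5000)
Function('Z')(h, K) = -10 (Function('Z')(h, K) = Add(-4, -6) = -10)
Function('k')(S) = Rational(-25, 2) (Function('k')(S) = Mul(5, Rational(-5, 2)) = Rational(-25, 2))
Add(20845, Function('k')(Function('Z')(p, 5))) = Add(20845, Rational(-25, 2)) = Rational(41665, 2)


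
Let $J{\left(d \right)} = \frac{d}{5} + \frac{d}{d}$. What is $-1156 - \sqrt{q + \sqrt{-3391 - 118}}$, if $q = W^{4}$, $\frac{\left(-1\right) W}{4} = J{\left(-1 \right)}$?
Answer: $-1156 - \frac{\sqrt{65536 + 6875 i \sqrt{29}}}{25} \approx -1166.6 - 2.7906 i$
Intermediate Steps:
$J{\left(d \right)} = 1 + \frac{d}{5}$ ($J{\left(d \right)} = d \frac{1}{5} + 1 = \frac{d}{5} + 1 = 1 + \frac{d}{5}$)
$W = - \frac{16}{5}$ ($W = - 4 \left(1 + \frac{1}{5} \left(-1\right)\right) = - 4 \left(1 - \frac{1}{5}\right) = \left(-4\right) \frac{4}{5} = - \frac{16}{5} \approx -3.2$)
$q = \frac{65536}{625}$ ($q = \left(- \frac{16}{5}\right)^{4} = \frac{65536}{625} \approx 104.86$)
$-1156 - \sqrt{q + \sqrt{-3391 - 118}} = -1156 - \sqrt{\frac{65536}{625} + \sqrt{-3391 - 118}} = -1156 - \sqrt{\frac{65536}{625} + \sqrt{-3509}} = -1156 - \sqrt{\frac{65536}{625} + 11 i \sqrt{29}}$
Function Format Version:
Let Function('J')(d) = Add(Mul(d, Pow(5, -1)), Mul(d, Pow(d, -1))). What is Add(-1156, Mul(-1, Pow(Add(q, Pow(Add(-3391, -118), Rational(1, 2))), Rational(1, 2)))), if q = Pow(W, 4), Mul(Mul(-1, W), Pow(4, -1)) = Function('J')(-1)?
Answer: Add(-1156, Mul(Rational(-1, 25), Pow(Add(65536, Mul(6875, I, Pow(29, Rational(1, 2)))), Rational(1, 2)))) ≈ Add(-1166.6, Mul(-2.7906, I))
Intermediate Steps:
Function('J')(d) = Add(1, Mul(Rational(1, 5), d)) (Function('J')(d) = Add(Mul(d, Rational(1, 5)), 1) = Add(Mul(Rational(1, 5), d), 1) = Add(1, Mul(Rational(1, 5), d)))
W = Rational(-16, 5) (W = Mul(-4, Add(1, Mul(Rational(1, 5), -1))) = Mul(-4, Add(1, Rational(-1, 5))) = Mul(-4, Rational(4, 5)) = Rational(-16, 5) ≈ -3.2000)
q = Rational(65536, 625) (q = Pow(Rational(-16, 5), 4) = Rational(65536, 625) ≈ 104.86)
Add(-1156, Mul(-1, Pow(Add(q, Pow(Add(-3391, -118), Rational(1, 2))), Rational(1, 2)))) = Add(-1156, Mul(-1, Pow(Add(Rational(65536, 625), Pow(Add(-3391, -118), Rational(1, 2))), Rational(1, 2)))) = Add(-1156, Mul(-1, Pow(Add(Rational(65536, 625), Pow(-3509, Rational(1, 2))), Rational(1, 2)))) = Add(-1156, Mul(-1, Pow(Add(Rational(65536, 625), Mul(11, I, Pow(29, Rational(1, 2)))), Rational(1, 2))))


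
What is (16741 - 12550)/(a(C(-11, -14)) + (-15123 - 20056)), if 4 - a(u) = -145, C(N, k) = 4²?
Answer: -4191/35030 ≈ -0.11964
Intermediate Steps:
C(N, k) = 16
a(u) = 149 (a(u) = 4 - 1*(-145) = 4 + 145 = 149)
(16741 - 12550)/(a(C(-11, -14)) + (-15123 - 20056)) = (16741 - 12550)/(149 + (-15123 - 20056)) = 4191/(149 - 35179) = 4191/(-35030) = 4191*(-1/35030) = -4191/35030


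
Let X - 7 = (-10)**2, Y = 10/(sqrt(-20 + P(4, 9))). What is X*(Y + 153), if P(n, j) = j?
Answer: 16371 - 1070*I*sqrt(11)/11 ≈ 16371.0 - 322.62*I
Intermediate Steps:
Y = -10*I*sqrt(11)/11 (Y = 10/(sqrt(-20 + 9)) = 10/(sqrt(-11)) = 10/((I*sqrt(11))) = 10*(-I*sqrt(11)/11) = -10*I*sqrt(11)/11 ≈ -3.0151*I)
X = 107 (X = 7 + (-10)**2 = 7 + 100 = 107)
X*(Y + 153) = 107*(-10*I*sqrt(11)/11 + 153) = 107*(153 - 10*I*sqrt(11)/11) = 16371 - 1070*I*sqrt(11)/11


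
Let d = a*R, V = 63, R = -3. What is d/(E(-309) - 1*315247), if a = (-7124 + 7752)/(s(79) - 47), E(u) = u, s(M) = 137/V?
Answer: -29673/222782536 ≈ -0.00013319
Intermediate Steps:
s(M) = 137/63
a = -9891/706 (a = (-7124 + 7752)/(137/63 - 47) = 628/(-2824/63) = 628*(-63/2824) = -9891/706 ≈ -14.010)
d = 29673/706 (d = -9891/706*(-3) = 29673/706 ≈ 42.030)
d/(E(-309) - 1*315247) = 29673/(706*(-309 - 1*315247)) = 29673/(706*(-309 - 315247)) = (29673/706)/(-315556) = (29673/706)*(-1/315556) = -29673/222782536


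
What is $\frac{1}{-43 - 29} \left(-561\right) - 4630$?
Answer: $- \frac{110933}{24} \approx -4622.2$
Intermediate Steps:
$\frac{1}{-43 - 29} \left(-561\right) - 4630 = \frac{1}{-72} \left(-561\right) - 4630 = \left(- \frac{1}{72}\right) \left(-561\right) - 4630 = \frac{187}{24} - 4630 = - \frac{110933}{24}$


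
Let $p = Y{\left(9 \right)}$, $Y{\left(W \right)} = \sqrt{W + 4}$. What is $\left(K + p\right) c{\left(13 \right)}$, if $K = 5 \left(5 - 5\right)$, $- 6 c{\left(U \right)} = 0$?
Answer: $0$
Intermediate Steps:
$Y{\left(W \right)} = \sqrt{4 + W}$
$c{\left(U \right)} = 0$ ($c{\left(U \right)} = \left(- \frac{1}{6}\right) 0 = 0$)
$p = \sqrt{13}$ ($p = \sqrt{4 + 9} = \sqrt{13} \approx 3.6056$)
$K = 0$ ($K = 5 \cdot 0 = 0$)
$\left(K + p\right) c{\left(13 \right)} = \left(0 + \sqrt{13}\right) 0 = \sqrt{13} \cdot 0 = 0$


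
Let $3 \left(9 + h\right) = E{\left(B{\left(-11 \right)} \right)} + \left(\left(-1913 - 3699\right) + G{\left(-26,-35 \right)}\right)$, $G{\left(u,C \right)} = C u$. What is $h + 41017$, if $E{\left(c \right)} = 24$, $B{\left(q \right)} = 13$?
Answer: $\frac{118346}{3} \approx 39449.0$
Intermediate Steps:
$h = - \frac{4705}{3}$ ($h = -9 + \frac{24 - 4702}{3} = -9 + \frac{1}{3} \left(-4678\right) = -9 - \frac{4678}{3} = - \frac{4705}{3} \approx -1568.3$)
$h + 41017 = - \frac{4705}{3} + 41017 = \frac{118346}{3}$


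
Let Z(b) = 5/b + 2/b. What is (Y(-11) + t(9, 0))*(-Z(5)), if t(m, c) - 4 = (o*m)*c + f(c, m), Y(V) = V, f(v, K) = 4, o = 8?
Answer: 21/5 ≈ 4.2000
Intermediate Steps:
Z(b) = 7/b
t(m, c) = 8 + 8*c*m (t(m, c) = 4 + ((8*m)*c + 4) = 4 + (8*c*m + 4) = 4 + (4 + 8*c*m) = 8 + 8*c*m)
(Y(-11) + t(9, 0))*(-Z(5)) = (-11 + (8 + 8*0*9))*(-7/5) = (-11 + (8 + 0))*(-7/5) = (-11 + 8)*(-1*7/5) = -3*(-7/5) = 21/5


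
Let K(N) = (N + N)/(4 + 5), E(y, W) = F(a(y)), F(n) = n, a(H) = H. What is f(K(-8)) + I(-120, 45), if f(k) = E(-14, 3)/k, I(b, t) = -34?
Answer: -209/8 ≈ -26.125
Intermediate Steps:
E(y, W) = y
K(N) = 2*N/9 (K(N) = (2*N)/9 = (2*N)*(⅑) = 2*N/9)
f(k) = -14/k
f(K(-8)) + I(-120, 45) = -14/((2/9)*(-8)) - 34 = -14/(-16/9) - 34 = -14*(-9/16) - 34 = 63/8 - 34 = -209/8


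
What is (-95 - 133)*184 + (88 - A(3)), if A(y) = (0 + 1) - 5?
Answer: -41860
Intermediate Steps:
A(y) = -4 (A(y) = 1 - 5 = -4)
(-95 - 133)*184 + (88 - A(3)) = (-95 - 133)*184 + (88 - 1*(-4)) = -228*184 + (88 + 4) = -41952 + 92 = -41860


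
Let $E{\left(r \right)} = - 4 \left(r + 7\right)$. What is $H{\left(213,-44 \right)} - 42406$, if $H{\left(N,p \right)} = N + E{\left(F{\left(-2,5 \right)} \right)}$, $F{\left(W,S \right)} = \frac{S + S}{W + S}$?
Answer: $- \frac{126703}{3} \approx -42234.0$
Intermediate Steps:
$F{\left(W,S \right)} = \frac{2 S}{S + W}$
$E{\left(r \right)} = -28 - 4 r$ ($E{\left(r \right)} = - 4 \left(7 + r\right) = -28 - 4 r$)
$H{\left(N,p \right)} = - \frac{124}{3} + N$ ($H{\left(N,p \right)} = N - \left(28 + 4 \cdot 2 \cdot 5 \frac{1}{5 - 2}\right) = N - \left(28 + 4 \cdot 2 \cdot 5 \cdot \frac{1}{3}\right) = N - \frac{124}{3} = - \frac{124}{3} + N$)
$H{\left(213,-44 \right)} - 42406 = \left(- \frac{124}{3} + 213\right) - 42406 = \frac{515}{3} - 42406 = - \frac{126703}{3}$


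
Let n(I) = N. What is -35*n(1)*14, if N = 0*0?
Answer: 0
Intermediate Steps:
N = 0
n(I) = 0
-35*n(1)*14 = -35*0*14 = 0*14 = 0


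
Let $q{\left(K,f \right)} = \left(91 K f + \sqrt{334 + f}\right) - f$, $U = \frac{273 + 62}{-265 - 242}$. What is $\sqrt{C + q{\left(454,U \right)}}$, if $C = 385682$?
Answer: $\frac{\sqrt{545102757 + 39 \sqrt{507009}}}{39} \approx 598.67$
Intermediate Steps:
$U = - \frac{335}{507}$ ($U = \frac{335}{-507} = 335 \left(- \frac{1}{507}\right) = - \frac{335}{507} \approx -0.66075$)
$q{\left(K,f \right)} = \sqrt{334 + f} - f + 91 K f$ ($q{\left(K,f \right)} = \left(91 K f + \sqrt{334 + f}\right) - f = \left(\sqrt{334 + f} + 91 K f\right) - f = \sqrt{334 + f} - f + 91 K f$)
$\sqrt{C + q{\left(454,U \right)}} = \sqrt{385682 + \left(\sqrt{334 - \frac{335}{507}} - - \frac{335}{507} + 91 \cdot 454 \left(- \frac{335}{507}\right)\right)} = \sqrt{385682 + \left(\sqrt{\frac{169003}{507}} + \frac{335}{507} - \frac{1064630}{39}\right)} = \sqrt{385682 + \left(\frac{\sqrt{507009}}{39} + \frac{335}{507} - \frac{1064630}{39}\right)} = \sqrt{385682 - \left(\frac{4613285}{169} - \frac{\sqrt{507009}}{39}\right)} = \sqrt{\frac{60566973}{169} + \frac{\sqrt{507009}}{39}}$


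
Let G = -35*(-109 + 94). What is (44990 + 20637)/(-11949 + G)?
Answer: -65627/11424 ≈ -5.7447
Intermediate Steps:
G = 525 (G = -35*(-15) = 525)
(44990 + 20637)/(-11949 + G) = (44990 + 20637)/(-11949 + 525) = 65627/(-11424) = 65627*(-1/11424) = -65627/11424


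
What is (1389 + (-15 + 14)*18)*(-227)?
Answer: -311217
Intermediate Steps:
(1389 + (-15 + 14)*18)*(-227) = (1389 - 1*18)*(-227) = (1389 - 18)*(-227) = 1371*(-227) = -311217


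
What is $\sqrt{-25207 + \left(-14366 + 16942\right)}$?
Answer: $i \sqrt{22631} \approx 150.44 i$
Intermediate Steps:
$\sqrt{-25207 + \left(-14366 + 16942\right)} = \sqrt{-25207 + 2576} = \sqrt{-22631} = i \sqrt{22631}$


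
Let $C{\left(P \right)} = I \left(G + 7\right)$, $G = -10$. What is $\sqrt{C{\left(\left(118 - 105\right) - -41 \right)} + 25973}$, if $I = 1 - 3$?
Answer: $\sqrt{25979} \approx 161.18$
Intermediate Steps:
$I = -2$ ($I = 1 - 3 = -2$)
$C{\left(P \right)} = 6$ ($C{\left(P \right)} = - 2 \left(-10 + 7\right) = \left(-2\right) \left(-3\right) = 6$)
$\sqrt{C{\left(\left(118 - 105\right) - -41 \right)} + 25973} = \sqrt{6 + 25973} = \sqrt{25979}$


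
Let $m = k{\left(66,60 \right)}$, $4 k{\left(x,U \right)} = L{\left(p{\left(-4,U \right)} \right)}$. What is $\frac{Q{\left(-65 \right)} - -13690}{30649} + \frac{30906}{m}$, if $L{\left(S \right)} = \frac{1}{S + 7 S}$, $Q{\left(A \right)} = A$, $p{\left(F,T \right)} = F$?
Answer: $- \frac{121246449607}{30649} \approx -3.956 \cdot 10^{6}$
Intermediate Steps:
$L{\left(S \right)} = \frac{1}{8 S}$
$k{\left(x,U \right)} = - \frac{1}{128}$ ($k{\left(x,U \right)} = \frac{\frac{1}{8} \frac{1}{-4}}{4} = \frac{\frac{1}{8} \left(- \frac{1}{4}\right)}{4} = \frac{1}{4} \left(- \frac{1}{32}\right) = - \frac{1}{128}$)
$m = - \frac{1}{128} \approx -0.0078125$
$\frac{Q{\left(-65 \right)} - -13690}{30649} + \frac{30906}{m} = \frac{-65 - -13690}{30649} + \frac{30906}{- \frac{1}{128}} = \left(-65 + 13690\right) \frac{1}{30649} + 30906 \left(-128\right) = 13625 \cdot \frac{1}{30649} - 3955968 = \frac{13625}{30649} - 3955968 = - \frac{121246449607}{30649}$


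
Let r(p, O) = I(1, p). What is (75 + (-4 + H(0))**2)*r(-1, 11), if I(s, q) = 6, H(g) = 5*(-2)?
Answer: 1626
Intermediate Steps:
H(g) = -10
r(p, O) = 6
(75 + (-4 + H(0))**2)*r(-1, 11) = (75 + (-4 - 10)**2)*6 = (75 + (-14)**2)*6 = (75 + 196)*6 = 271*6 = 1626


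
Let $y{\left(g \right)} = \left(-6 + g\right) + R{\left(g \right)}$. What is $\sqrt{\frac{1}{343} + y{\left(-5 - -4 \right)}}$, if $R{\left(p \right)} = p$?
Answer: $\frac{i \sqrt{19201}}{49} \approx 2.8279 i$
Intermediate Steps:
$y{\left(g \right)} = -6 + 2 g$ ($y{\left(g \right)} = \left(-6 + g\right) + g = -6 + 2 g$)
$\sqrt{\frac{1}{343} + y{\left(-5 - -4 \right)}} = \sqrt{\frac{1}{343} - \left(6 - 2 \left(-5 - -4\right)\right)} = \sqrt{\frac{1}{343} - \left(6 - 2 \left(-5 + 4\right)\right)} = \sqrt{\frac{1}{343} + \left(-6 + 2 \left(-1\right)\right)} = \sqrt{\frac{1}{343} - 8} = \sqrt{- \frac{2743}{343}} = \frac{i \sqrt{19201}}{49}$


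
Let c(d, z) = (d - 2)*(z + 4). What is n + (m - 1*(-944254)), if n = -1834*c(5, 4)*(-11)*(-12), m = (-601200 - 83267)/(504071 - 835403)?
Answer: -1612213778389/331332 ≈ -4.8659e+6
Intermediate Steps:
m = 684467/331332 (m = -684467/(-331332) = -684467*(-1/331332) = 684467/331332 ≈ 2.0658)
c(d, z) = (-2 + d)*(4 + z)
n = -5810112 (n = -1834*(-8 - 2*4 + 4*5 + 5*4)*(-11)*(-12) = -1834*(-8 - 8 + 20 + 20)*(-11)*(-12) = -1834*24*(-11)*(-12) = -(-484176)*(-12) = -1834*3168 = -5810112)
n + (m - 1*(-944254)) = -5810112 + (684467/331332 - 1*(-944254)) = -5810112 + (684467/331332 + 944254) = -5810112 + 312862250795/331332 = -1612213778389/331332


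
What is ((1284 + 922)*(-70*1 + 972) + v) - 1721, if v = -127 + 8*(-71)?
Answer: 1987396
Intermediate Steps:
v = -695 (v = -127 - 568 = -695)
((1284 + 922)*(-70*1 + 972) + v) - 1721 = ((1284 + 922)*(-70*1 + 972) - 695) - 1721 = (2206*(-70 + 972) - 695) - 1721 = (2206*902 - 695) - 1721 = (1989812 - 695) - 1721 = 1989117 - 1721 = 1987396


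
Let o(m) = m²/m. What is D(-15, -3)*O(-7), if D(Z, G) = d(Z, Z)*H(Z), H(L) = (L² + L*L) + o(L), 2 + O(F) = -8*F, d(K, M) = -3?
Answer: -70470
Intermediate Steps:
O(F) = -2 - 8*F
o(m) = m
H(L) = L + 2*L² (H(L) = (L² + L*L) + L = (L² + L²) + L = 2*L² + L = L + 2*L²)
D(Z, G) = -3*Z*(1 + 2*Z)
D(-15, -3)*O(-7) = (3*(-15)*(-1 - 2*(-15)))*(-2 - 8*(-7)) = (3*(-15)*(-1 + 30))*(-2 + 56) = (3*(-15)*29)*54 = -1305*54 = -70470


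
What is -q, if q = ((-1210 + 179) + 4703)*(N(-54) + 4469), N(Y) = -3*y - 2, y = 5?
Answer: -16347744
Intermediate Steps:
N(Y) = -17 (N(Y) = -3*5 - 2 = -15 - 2 = -17)
q = 16347744 (q = ((-1210 + 179) + 4703)*(-17 + 4469) = (-1031 + 4703)*4452 = 3672*4452 = 16347744)
-q = -1*16347744 = -16347744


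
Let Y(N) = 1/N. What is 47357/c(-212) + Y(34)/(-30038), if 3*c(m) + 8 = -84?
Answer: -394282543/255323 ≈ -1544.3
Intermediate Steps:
c(m) = -92/3 (c(m) = -8/3 + (⅓)*(-84) = -8/3 - 28 = -92/3)
47357/c(-212) + Y(34)/(-30038) = 47357/(-92/3) + 1/(34*(-30038)) = 47357*(-3/92) + (1/34)*(-1/30038) = -6177/4 - 1/1021292 = -394282543/255323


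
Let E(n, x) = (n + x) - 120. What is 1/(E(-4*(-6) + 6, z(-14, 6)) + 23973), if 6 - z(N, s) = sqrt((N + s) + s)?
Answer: 23889/570684323 + I*sqrt(2)/570684323 ≈ 4.186e-5 + 2.4781e-9*I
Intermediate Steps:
z(N, s) = 6 - sqrt(N + 2*s) (z(N, s) = 6 - sqrt((N + s) + s) = 6 - sqrt(N + 2*s))
E(n, x) = -120 + n + x
1/(E(-4*(-6) + 6, z(-14, 6)) + 23973) = 1/((-120 + (-4*(-6) + 6) + (6 - sqrt(-14 + 2*6))) + 23973) = 1/((-120 + (24 + 6) + (6 - sqrt(-14 + 12))) + 23973) = 1/((-120 + 30 + (6 - sqrt(-2))) + 23973) = 1/((-120 + 30 + (6 - I*sqrt(2))) + 23973) = 1/((-84 - I*sqrt(2)) + 23973) = 1/(23889 - I*sqrt(2))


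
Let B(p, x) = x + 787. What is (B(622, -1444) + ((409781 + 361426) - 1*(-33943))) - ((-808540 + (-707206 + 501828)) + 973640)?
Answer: 844771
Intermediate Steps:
B(p, x) = 787 + x
(B(622, -1444) + ((409781 + 361426) - 1*(-33943))) - ((-808540 + (-707206 + 501828)) + 973640) = ((787 - 1444) + ((409781 + 361426) - 1*(-33943))) - ((-808540 + (-707206 + 501828)) + 973640) = (-657 + (771207 + 33943)) - ((-808540 - 205378) + 973640) = (-657 + 805150) - (-1013918 + 973640) = 804493 - 1*(-40278) = 804493 + 40278 = 844771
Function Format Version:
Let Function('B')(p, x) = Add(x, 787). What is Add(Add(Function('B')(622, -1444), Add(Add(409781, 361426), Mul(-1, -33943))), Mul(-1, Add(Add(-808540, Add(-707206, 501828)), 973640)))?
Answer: 844771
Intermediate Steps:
Function('B')(p, x) = Add(787, x)
Add(Add(Function('B')(622, -1444), Add(Add(409781, 361426), Mul(-1, -33943))), Mul(-1, Add(Add(-808540, Add(-707206, 501828)), 973640))) = Add(Add(Add(787, -1444), Add(Add(409781, 361426), Mul(-1, -33943))), Mul(-1, Add(Add(-808540, Add(-707206, 501828)), 973640))) = Add(Add(-657, Add(771207, 33943)), Mul(-1, Add(Add(-808540, -205378), 973640))) = Add(Add(-657, 805150), Mul(-1, Add(-1013918, 973640))) = Add(804493, Mul(-1, -40278)) = Add(804493, 40278) = 844771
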